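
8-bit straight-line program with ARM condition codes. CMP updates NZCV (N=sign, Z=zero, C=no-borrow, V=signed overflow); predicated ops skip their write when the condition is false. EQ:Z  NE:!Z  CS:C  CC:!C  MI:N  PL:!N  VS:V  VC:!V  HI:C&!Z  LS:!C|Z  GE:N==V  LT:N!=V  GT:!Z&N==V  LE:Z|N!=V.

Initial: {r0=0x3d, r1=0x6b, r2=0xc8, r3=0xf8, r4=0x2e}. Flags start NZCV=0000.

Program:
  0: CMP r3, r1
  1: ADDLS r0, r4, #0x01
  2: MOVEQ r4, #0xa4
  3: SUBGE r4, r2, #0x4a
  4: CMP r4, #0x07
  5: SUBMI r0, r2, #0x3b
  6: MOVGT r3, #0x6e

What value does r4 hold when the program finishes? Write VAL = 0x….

[0] flags=1010 → (cmp)
[1] flags=1010 LS?F → skip
[2] flags=1010 EQ?F → skip
[3] flags=1010 GE?F → skip
[4] flags=0010 → (cmp)
[5] flags=0010 MI?F → skip
[6] flags=0010 GT?T → r3=0x6e

VAL = 0x2e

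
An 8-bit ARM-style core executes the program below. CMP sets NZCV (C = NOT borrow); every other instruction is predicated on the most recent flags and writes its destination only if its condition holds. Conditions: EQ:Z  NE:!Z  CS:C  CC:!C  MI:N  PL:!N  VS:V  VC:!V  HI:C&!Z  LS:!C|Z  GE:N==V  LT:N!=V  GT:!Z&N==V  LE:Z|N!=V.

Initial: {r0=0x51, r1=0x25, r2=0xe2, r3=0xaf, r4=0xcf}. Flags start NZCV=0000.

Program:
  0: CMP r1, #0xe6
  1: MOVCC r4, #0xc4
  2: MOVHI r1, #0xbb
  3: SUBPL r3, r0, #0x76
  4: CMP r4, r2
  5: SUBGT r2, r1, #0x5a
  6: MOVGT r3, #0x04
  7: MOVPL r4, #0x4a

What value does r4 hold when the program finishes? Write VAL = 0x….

[0] flags=0000 → (cmp)
[1] flags=0000 CC?T → r4=0xc4
[2] flags=0000 HI?F → skip
[3] flags=0000 PL?T → r3=0xdb
[4] flags=1000 → (cmp)
[5] flags=1000 GT?F → skip
[6] flags=1000 GT?F → skip
[7] flags=1000 PL?F → skip

VAL = 0xc4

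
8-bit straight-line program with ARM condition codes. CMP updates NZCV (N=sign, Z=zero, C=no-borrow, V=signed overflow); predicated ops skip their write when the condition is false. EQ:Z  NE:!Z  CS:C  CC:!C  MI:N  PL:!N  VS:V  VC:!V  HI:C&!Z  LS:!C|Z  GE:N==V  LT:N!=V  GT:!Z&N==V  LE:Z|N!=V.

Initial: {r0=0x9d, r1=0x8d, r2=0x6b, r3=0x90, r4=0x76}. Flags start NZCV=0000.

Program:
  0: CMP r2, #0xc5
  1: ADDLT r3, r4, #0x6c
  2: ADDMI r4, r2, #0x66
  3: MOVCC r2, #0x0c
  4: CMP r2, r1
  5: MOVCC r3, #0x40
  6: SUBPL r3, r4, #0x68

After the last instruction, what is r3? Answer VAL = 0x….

[0] flags=1001 → (cmp)
[1] flags=1001 LT?F → skip
[2] flags=1001 MI?T → r4=0xd1
[3] flags=1001 CC?T → r2=0x0c
[4] flags=0000 → (cmp)
[5] flags=0000 CC?T → r3=0x40
[6] flags=0000 PL?T → r3=0x69

VAL = 0x69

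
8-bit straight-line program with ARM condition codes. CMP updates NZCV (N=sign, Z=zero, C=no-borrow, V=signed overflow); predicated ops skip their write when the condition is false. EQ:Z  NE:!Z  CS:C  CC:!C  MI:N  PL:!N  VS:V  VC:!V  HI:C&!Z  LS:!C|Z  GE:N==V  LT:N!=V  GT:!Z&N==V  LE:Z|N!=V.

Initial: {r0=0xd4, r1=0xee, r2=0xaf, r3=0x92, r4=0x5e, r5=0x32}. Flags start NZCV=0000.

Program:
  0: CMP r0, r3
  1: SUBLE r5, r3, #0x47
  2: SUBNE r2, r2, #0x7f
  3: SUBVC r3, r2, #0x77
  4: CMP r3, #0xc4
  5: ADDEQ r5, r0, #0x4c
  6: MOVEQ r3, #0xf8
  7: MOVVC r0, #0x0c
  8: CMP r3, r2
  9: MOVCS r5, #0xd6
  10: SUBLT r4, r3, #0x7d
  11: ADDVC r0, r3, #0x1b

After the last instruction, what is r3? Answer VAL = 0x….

[0] flags=0010 → (cmp)
[1] flags=0010 LE?F → skip
[2] flags=0010 NE?T → r2=0x30
[3] flags=0010 VC?T → r3=0xb9
[4] flags=1000 → (cmp)
[5] flags=1000 EQ?F → skip
[6] flags=1000 EQ?F → skip
[7] flags=1000 VC?T → r0=0x0c
[8] flags=1010 → (cmp)
[9] flags=1010 CS?T → r5=0xd6
[10] flags=1010 LT?T → r4=0x3c
[11] flags=1010 VC?T → r0=0xd4

VAL = 0xb9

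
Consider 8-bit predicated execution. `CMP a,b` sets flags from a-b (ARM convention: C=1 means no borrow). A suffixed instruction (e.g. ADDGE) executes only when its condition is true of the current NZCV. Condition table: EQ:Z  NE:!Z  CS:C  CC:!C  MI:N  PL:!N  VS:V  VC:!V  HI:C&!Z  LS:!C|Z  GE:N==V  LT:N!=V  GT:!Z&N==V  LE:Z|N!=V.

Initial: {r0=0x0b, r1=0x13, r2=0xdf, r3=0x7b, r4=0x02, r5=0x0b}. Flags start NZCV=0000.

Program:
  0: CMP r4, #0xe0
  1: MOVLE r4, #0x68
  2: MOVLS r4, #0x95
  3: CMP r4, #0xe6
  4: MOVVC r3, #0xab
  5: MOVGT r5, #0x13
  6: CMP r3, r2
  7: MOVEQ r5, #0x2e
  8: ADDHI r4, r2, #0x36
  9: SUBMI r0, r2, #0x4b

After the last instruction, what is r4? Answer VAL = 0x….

VAL = 0x95

[0] flags=0000 → (cmp)
[1] flags=0000 LE?F → skip
[2] flags=0000 LS?T → r4=0x95
[3] flags=1000 → (cmp)
[4] flags=1000 VC?T → r3=0xab
[5] flags=1000 GT?F → skip
[6] flags=1000 → (cmp)
[7] flags=1000 EQ?F → skip
[8] flags=1000 HI?F → skip
[9] flags=1000 MI?T → r0=0x94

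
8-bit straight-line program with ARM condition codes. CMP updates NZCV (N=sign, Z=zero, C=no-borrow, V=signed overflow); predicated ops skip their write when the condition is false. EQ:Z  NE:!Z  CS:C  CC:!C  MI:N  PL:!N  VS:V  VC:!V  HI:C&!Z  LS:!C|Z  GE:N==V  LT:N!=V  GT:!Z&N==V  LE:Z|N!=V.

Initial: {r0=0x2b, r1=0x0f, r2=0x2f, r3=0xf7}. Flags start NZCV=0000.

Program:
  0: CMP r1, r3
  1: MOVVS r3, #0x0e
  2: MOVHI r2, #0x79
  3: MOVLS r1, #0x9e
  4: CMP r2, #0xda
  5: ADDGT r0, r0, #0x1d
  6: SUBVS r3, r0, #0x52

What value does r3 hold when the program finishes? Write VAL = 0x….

[0] flags=0000 → (cmp)
[1] flags=0000 VS?F → skip
[2] flags=0000 HI?F → skip
[3] flags=0000 LS?T → r1=0x9e
[4] flags=0000 → (cmp)
[5] flags=0000 GT?T → r0=0x48
[6] flags=0000 VS?F → skip

VAL = 0xf7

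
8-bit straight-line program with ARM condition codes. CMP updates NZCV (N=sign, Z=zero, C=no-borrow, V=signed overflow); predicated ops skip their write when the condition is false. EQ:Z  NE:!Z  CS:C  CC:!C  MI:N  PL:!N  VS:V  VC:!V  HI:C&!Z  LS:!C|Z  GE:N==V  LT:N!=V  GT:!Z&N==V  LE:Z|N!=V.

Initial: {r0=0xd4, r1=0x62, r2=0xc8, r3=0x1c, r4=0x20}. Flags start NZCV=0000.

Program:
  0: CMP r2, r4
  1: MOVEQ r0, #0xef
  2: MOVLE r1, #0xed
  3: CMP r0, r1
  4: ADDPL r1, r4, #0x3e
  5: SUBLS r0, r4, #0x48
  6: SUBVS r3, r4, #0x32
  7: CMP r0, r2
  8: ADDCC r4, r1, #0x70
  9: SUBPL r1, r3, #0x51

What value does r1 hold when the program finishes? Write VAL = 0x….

0: ✓ CMP  NZCV=1010
1: · MOVEQ
2: ✓ MOVLE  r1←0xed
3: ✓ CMP  NZCV=1000
4: · ADDPL
5: ✓ SUBLS  r0←0xd8
6: · SUBVS
7: ✓ CMP  NZCV=0010
8: · ADDCC
9: ✓ SUBPL  r1←0xcb

VAL = 0xcb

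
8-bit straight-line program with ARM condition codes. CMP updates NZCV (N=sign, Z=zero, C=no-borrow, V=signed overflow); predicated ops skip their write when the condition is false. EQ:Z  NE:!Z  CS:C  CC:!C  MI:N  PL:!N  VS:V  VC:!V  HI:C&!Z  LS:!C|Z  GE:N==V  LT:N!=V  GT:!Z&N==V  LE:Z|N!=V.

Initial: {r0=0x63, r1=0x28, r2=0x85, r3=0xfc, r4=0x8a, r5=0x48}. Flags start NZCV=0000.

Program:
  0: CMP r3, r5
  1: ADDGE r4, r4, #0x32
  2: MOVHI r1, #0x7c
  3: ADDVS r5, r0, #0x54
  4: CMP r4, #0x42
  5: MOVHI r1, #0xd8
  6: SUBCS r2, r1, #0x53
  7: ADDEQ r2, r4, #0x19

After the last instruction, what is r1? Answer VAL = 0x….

VAL = 0xd8

0: ✓ CMP  NZCV=1010
1: · ADDGE
2: ✓ MOVHI  r1←0x7c
3: · ADDVS
4: ✓ CMP  NZCV=0011
5: ✓ MOVHI  r1←0xd8
6: ✓ SUBCS  r2←0x85
7: · ADDEQ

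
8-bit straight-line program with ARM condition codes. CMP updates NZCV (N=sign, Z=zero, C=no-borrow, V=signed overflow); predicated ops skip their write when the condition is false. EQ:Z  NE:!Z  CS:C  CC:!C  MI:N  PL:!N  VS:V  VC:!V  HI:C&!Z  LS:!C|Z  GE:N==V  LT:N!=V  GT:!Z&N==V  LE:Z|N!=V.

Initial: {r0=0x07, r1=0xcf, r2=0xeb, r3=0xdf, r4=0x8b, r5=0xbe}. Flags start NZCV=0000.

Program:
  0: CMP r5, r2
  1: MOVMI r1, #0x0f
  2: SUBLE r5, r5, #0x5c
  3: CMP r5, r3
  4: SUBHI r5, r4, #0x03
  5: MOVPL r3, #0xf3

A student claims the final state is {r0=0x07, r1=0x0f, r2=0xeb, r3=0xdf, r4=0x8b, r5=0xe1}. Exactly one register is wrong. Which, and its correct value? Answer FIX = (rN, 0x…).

FIX = (r5, 0x62)

0: ✓ CMP  NZCV=1000
1: ✓ MOVMI  r1←0x0f
2: ✓ SUBLE  r5←0x62
3: ✓ CMP  NZCV=1001
4: · SUBHI
5: · MOVPL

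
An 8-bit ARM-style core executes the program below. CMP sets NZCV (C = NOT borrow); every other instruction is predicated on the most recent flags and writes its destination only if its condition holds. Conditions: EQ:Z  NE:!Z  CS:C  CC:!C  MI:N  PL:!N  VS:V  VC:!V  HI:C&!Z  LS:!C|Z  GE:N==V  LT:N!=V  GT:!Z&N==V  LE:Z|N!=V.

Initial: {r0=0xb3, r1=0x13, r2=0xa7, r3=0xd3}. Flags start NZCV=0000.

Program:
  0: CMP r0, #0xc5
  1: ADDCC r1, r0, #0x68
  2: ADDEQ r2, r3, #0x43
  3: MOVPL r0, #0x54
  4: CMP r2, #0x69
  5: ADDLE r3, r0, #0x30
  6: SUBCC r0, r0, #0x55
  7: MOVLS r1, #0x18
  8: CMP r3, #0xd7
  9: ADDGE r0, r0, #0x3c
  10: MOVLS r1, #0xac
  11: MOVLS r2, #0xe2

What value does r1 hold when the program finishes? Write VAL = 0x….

VAL = 0x1b

0: ✓ CMP  NZCV=1000
1: ✓ ADDCC  r1←0x1b
2: · ADDEQ
3: · MOVPL
4: ✓ CMP  NZCV=0011
5: ✓ ADDLE  r3←0xe3
6: · SUBCC
7: · MOVLS
8: ✓ CMP  NZCV=0010
9: ✓ ADDGE  r0←0xef
10: · MOVLS
11: · MOVLS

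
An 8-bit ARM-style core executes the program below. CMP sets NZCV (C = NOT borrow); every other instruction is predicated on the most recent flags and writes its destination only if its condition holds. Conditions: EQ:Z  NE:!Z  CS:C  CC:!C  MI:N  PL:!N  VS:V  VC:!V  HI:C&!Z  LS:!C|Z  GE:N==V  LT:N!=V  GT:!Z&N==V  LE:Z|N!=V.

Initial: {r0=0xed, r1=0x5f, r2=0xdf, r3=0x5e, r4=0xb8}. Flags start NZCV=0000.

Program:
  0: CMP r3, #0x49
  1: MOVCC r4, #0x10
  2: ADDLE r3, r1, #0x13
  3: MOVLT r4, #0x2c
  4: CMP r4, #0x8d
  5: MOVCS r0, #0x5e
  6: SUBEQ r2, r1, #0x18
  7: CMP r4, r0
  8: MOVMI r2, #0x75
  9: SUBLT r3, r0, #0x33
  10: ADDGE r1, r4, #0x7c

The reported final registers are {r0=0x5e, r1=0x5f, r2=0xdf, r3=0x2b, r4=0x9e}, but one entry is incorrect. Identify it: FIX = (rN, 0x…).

0: ✓ CMP  NZCV=0010
1: · MOVCC
2: · ADDLE
3: · MOVLT
4: ✓ CMP  NZCV=0010
5: ✓ MOVCS  r0←0x5e
6: · SUBEQ
7: ✓ CMP  NZCV=0011
8: · MOVMI
9: ✓ SUBLT  r3←0x2b
10: · ADDGE

FIX = (r4, 0xb8)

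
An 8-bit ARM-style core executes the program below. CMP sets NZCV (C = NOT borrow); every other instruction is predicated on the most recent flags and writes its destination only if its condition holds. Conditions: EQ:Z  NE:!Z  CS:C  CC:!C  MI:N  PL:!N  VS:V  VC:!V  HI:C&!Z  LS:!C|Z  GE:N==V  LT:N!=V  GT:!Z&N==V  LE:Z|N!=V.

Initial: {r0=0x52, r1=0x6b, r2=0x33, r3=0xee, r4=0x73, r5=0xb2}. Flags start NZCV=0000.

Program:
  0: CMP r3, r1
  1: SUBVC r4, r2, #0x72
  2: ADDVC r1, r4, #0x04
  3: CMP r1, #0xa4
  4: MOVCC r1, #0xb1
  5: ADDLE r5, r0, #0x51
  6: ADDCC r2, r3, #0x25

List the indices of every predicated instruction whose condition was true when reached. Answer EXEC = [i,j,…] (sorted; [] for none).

EXEC = [1,2]

[0] flags=1010 → (cmp)
[1] flags=1010 VC?T → r4=0xc1
[2] flags=1010 VC?T → r1=0xc5
[3] flags=0010 → (cmp)
[4] flags=0010 CC?F → skip
[5] flags=0010 LE?F → skip
[6] flags=0010 CC?F → skip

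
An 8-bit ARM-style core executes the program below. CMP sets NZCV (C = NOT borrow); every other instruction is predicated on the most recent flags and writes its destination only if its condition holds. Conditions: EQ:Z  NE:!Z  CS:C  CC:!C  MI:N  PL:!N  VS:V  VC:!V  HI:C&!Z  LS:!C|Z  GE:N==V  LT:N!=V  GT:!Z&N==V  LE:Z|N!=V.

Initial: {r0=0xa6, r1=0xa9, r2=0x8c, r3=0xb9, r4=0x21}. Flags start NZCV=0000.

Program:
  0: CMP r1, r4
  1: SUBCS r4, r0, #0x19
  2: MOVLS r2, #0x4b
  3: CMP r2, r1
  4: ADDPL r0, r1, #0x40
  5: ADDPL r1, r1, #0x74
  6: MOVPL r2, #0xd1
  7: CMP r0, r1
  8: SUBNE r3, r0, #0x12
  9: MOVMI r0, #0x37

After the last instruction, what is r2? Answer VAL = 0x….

0: ✓ CMP  NZCV=1010
1: ✓ SUBCS  r4←0x8d
2: · MOVLS
3: ✓ CMP  NZCV=1000
4: · ADDPL
5: · ADDPL
6: · MOVPL
7: ✓ CMP  NZCV=1000
8: ✓ SUBNE  r3←0x94
9: ✓ MOVMI  r0←0x37

VAL = 0x8c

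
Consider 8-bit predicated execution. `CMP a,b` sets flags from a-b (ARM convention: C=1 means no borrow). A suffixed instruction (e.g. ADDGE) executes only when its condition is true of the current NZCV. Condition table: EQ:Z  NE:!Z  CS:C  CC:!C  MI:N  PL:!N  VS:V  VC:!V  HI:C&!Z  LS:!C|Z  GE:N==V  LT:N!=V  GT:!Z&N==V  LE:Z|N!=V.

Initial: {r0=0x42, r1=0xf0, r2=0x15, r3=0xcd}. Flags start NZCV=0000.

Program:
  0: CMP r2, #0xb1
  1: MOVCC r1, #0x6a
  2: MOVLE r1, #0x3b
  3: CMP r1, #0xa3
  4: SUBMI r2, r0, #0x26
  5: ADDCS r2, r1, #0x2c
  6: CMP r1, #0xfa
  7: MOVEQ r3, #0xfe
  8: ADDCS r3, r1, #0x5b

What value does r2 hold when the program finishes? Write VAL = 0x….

VAL = 0x1c

0: ✓ CMP  NZCV=0000
1: ✓ MOVCC  r1←0x6a
2: · MOVLE
3: ✓ CMP  NZCV=1001
4: ✓ SUBMI  r2←0x1c
5: · ADDCS
6: ✓ CMP  NZCV=0000
7: · MOVEQ
8: · ADDCS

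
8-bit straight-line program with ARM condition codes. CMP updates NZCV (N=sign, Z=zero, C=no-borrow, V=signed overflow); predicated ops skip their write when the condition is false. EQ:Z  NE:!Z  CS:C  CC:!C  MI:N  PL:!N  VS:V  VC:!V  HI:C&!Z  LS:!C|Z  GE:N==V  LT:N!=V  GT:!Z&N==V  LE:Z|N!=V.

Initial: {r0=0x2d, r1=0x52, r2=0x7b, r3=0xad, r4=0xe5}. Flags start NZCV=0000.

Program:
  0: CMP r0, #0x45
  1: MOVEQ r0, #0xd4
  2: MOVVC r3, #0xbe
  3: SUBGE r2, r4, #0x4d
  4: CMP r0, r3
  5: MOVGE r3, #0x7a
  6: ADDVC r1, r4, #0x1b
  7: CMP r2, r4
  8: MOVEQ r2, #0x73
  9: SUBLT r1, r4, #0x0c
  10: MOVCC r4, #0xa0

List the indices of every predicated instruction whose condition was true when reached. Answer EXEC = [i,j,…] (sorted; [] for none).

EXEC = [2,5,6,10]

[0] flags=1000 → (cmp)
[1] flags=1000 EQ?F → skip
[2] flags=1000 VC?T → r3=0xbe
[3] flags=1000 GE?F → skip
[4] flags=0000 → (cmp)
[5] flags=0000 GE?T → r3=0x7a
[6] flags=0000 VC?T → r1=0x00
[7] flags=1001 → (cmp)
[8] flags=1001 EQ?F → skip
[9] flags=1001 LT?F → skip
[10] flags=1001 CC?T → r4=0xa0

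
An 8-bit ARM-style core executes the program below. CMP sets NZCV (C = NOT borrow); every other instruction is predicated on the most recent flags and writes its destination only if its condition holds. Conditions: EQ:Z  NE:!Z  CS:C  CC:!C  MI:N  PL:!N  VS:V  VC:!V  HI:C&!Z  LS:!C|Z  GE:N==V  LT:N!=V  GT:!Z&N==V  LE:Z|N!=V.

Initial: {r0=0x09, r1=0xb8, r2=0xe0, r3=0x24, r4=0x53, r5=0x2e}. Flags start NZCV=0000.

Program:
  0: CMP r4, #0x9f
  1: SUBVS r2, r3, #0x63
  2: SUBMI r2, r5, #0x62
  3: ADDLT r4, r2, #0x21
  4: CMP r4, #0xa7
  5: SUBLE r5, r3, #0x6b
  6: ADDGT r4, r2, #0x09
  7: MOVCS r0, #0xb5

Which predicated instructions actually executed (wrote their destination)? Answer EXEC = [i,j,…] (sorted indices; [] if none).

EXEC = [1,2,6]

0: ✓ CMP  NZCV=1001
1: ✓ SUBVS  r2←0xc1
2: ✓ SUBMI  r2←0xcc
3: · ADDLT
4: ✓ CMP  NZCV=1001
5: · SUBLE
6: ✓ ADDGT  r4←0xd5
7: · MOVCS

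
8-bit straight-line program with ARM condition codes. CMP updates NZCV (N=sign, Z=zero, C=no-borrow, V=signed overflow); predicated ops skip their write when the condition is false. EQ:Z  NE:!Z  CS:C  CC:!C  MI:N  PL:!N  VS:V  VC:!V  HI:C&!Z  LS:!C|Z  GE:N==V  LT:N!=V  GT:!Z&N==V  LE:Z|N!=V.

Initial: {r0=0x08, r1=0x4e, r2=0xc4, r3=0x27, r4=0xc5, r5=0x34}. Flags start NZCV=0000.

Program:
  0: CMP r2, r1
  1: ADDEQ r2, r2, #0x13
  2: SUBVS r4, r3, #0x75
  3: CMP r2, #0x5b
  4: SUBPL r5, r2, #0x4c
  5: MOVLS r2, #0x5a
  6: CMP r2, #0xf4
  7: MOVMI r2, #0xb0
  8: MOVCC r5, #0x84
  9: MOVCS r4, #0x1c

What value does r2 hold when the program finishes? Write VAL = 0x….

VAL = 0xb0

[0] flags=0011 → (cmp)
[1] flags=0011 EQ?F → skip
[2] flags=0011 VS?T → r4=0xb2
[3] flags=0011 → (cmp)
[4] flags=0011 PL?T → r5=0x78
[5] flags=0011 LS?F → skip
[6] flags=1000 → (cmp)
[7] flags=1000 MI?T → r2=0xb0
[8] flags=1000 CC?T → r5=0x84
[9] flags=1000 CS?F → skip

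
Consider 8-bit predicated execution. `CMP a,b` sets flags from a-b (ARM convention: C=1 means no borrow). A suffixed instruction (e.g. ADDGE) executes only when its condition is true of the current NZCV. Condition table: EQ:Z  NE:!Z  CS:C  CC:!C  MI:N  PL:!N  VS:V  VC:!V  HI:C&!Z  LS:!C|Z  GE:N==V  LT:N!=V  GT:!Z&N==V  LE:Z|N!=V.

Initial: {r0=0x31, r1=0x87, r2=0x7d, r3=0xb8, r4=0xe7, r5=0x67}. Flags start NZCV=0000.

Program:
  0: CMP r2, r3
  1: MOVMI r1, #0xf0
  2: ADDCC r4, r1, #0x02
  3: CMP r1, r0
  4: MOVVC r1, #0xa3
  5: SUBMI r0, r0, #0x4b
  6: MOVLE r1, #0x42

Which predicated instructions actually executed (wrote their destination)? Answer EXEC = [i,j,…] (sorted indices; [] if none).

[0] flags=1001 → (cmp)
[1] flags=1001 MI?T → r1=0xf0
[2] flags=1001 CC?T → r4=0xf2
[3] flags=1010 → (cmp)
[4] flags=1010 VC?T → r1=0xa3
[5] flags=1010 MI?T → r0=0xe6
[6] flags=1010 LE?T → r1=0x42

EXEC = [1,2,4,5,6]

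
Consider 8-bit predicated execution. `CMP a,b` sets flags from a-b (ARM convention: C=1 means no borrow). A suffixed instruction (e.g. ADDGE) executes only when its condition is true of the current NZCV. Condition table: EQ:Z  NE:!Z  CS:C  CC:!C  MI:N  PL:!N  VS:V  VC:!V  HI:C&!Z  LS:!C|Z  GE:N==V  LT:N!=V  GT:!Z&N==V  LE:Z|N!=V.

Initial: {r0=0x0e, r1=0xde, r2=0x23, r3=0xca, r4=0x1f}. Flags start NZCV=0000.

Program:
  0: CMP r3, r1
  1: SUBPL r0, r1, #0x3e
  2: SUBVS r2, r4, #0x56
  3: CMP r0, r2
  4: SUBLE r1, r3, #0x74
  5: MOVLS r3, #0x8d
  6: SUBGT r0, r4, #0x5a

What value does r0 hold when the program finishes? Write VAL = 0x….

VAL = 0x0e

0: ✓ CMP  NZCV=1000
1: · SUBPL
2: · SUBVS
3: ✓ CMP  NZCV=1000
4: ✓ SUBLE  r1←0x56
5: ✓ MOVLS  r3←0x8d
6: · SUBGT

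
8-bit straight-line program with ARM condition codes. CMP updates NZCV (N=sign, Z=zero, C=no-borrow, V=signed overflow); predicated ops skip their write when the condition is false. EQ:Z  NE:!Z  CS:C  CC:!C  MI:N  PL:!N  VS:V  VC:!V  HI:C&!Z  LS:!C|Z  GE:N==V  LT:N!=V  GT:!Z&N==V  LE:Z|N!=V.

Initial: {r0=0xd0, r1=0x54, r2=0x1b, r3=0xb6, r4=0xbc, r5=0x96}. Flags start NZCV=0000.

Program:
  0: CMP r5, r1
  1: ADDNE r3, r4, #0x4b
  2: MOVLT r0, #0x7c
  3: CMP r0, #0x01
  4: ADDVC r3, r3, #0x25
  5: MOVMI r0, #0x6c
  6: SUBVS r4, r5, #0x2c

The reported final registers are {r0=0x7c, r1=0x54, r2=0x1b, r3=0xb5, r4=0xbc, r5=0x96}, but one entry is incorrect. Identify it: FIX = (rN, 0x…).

0: ✓ CMP  NZCV=0011
1: ✓ ADDNE  r3←0x07
2: ✓ MOVLT  r0←0x7c
3: ✓ CMP  NZCV=0010
4: ✓ ADDVC  r3←0x2c
5: · MOVMI
6: · SUBVS

FIX = (r3, 0x2c)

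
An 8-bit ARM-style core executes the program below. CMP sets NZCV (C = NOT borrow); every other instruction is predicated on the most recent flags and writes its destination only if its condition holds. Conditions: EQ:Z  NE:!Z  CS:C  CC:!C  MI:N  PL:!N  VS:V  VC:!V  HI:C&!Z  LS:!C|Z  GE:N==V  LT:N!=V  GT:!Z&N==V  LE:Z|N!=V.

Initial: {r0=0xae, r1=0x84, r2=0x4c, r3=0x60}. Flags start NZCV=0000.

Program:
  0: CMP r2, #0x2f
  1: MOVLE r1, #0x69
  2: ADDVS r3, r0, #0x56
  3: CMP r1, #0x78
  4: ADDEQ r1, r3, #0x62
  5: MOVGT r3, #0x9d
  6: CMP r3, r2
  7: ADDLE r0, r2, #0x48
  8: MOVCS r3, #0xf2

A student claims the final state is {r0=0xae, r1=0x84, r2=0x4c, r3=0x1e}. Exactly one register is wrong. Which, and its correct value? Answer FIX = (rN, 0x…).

FIX = (r3, 0xf2)

[0] flags=0010 → (cmp)
[1] flags=0010 LE?F → skip
[2] flags=0010 VS?F → skip
[3] flags=0011 → (cmp)
[4] flags=0011 EQ?F → skip
[5] flags=0011 GT?F → skip
[6] flags=0010 → (cmp)
[7] flags=0010 LE?F → skip
[8] flags=0010 CS?T → r3=0xf2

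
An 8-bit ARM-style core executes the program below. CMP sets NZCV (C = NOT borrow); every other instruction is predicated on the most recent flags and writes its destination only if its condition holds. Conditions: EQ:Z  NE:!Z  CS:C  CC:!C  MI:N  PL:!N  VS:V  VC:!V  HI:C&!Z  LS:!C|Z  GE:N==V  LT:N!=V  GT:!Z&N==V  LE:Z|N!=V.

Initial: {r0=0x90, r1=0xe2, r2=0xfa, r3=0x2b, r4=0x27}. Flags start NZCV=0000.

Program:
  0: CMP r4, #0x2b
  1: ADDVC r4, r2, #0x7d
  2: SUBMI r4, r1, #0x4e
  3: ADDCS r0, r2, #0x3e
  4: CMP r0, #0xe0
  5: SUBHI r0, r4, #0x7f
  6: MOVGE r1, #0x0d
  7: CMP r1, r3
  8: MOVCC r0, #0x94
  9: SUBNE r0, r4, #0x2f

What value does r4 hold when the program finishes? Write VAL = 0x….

[0] flags=1000 → (cmp)
[1] flags=1000 VC?T → r4=0x77
[2] flags=1000 MI?T → r4=0x94
[3] flags=1000 CS?F → skip
[4] flags=1000 → (cmp)
[5] flags=1000 HI?F → skip
[6] flags=1000 GE?F → skip
[7] flags=1010 → (cmp)
[8] flags=1010 CC?F → skip
[9] flags=1010 NE?T → r0=0x65

VAL = 0x94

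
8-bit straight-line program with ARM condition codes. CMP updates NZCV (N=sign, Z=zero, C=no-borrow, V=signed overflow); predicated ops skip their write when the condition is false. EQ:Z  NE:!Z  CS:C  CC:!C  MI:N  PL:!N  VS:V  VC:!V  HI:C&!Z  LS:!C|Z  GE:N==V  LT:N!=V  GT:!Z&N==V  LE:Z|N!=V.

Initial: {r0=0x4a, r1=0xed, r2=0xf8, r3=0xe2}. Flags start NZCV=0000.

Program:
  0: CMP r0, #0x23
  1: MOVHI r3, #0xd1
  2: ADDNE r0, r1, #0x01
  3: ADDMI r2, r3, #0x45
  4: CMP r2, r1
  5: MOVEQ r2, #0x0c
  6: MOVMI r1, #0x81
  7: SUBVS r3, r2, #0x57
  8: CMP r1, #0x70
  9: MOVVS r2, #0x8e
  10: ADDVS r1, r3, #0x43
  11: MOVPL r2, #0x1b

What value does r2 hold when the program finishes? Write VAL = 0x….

VAL = 0x1b

[0] flags=0010 → (cmp)
[1] flags=0010 HI?T → r3=0xd1
[2] flags=0010 NE?T → r0=0xee
[3] flags=0010 MI?F → skip
[4] flags=0010 → (cmp)
[5] flags=0010 EQ?F → skip
[6] flags=0010 MI?F → skip
[7] flags=0010 VS?F → skip
[8] flags=0011 → (cmp)
[9] flags=0011 VS?T → r2=0x8e
[10] flags=0011 VS?T → r1=0x14
[11] flags=0011 PL?T → r2=0x1b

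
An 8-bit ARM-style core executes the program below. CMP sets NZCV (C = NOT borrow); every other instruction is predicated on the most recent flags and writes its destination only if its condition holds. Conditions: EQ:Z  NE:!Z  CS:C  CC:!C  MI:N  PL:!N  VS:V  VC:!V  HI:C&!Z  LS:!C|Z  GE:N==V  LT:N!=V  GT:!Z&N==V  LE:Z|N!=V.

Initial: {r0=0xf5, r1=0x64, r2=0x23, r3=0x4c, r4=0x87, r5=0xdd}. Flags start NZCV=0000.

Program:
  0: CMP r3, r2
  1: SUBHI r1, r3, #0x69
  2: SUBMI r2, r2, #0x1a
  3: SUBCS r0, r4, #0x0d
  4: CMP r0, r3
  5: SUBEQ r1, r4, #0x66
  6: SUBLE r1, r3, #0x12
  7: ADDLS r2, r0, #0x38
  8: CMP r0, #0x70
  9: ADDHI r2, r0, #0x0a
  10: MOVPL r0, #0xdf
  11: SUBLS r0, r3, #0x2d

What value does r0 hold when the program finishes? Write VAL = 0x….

VAL = 0xdf

[0] flags=0010 → (cmp)
[1] flags=0010 HI?T → r1=0xe3
[2] flags=0010 MI?F → skip
[3] flags=0010 CS?T → r0=0x7a
[4] flags=0010 → (cmp)
[5] flags=0010 EQ?F → skip
[6] flags=0010 LE?F → skip
[7] flags=0010 LS?F → skip
[8] flags=0010 → (cmp)
[9] flags=0010 HI?T → r2=0x84
[10] flags=0010 PL?T → r0=0xdf
[11] flags=0010 LS?F → skip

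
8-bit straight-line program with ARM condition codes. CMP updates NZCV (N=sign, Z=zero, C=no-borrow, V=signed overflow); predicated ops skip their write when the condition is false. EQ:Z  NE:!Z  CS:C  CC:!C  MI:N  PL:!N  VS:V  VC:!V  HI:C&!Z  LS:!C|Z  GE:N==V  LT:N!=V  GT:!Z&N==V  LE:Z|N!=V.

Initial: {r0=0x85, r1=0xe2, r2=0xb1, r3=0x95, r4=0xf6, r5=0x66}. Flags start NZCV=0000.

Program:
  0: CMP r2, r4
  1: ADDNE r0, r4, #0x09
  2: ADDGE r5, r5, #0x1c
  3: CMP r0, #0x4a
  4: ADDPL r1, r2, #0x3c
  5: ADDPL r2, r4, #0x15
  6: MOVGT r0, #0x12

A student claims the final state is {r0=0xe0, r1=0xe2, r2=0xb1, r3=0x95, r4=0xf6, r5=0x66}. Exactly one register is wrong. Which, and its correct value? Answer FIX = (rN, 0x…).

FIX = (r0, 0xff)

[0] flags=1000 → (cmp)
[1] flags=1000 NE?T → r0=0xff
[2] flags=1000 GE?F → skip
[3] flags=1010 → (cmp)
[4] flags=1010 PL?F → skip
[5] flags=1010 PL?F → skip
[6] flags=1010 GT?F → skip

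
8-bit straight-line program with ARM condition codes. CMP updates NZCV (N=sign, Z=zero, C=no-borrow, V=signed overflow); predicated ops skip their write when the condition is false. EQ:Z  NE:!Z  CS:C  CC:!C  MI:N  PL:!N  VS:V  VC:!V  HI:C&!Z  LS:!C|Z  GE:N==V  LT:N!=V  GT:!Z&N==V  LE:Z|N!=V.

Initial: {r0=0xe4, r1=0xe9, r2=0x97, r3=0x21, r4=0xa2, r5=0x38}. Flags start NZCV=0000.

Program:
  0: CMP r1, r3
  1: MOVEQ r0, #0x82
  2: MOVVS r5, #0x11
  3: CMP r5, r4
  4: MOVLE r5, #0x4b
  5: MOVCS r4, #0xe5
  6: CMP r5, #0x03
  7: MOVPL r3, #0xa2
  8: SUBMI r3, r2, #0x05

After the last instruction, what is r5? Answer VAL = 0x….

0: ✓ CMP  NZCV=1010
1: · MOVEQ
2: · MOVVS
3: ✓ CMP  NZCV=1001
4: · MOVLE
5: · MOVCS
6: ✓ CMP  NZCV=0010
7: ✓ MOVPL  r3←0xa2
8: · SUBMI

VAL = 0x38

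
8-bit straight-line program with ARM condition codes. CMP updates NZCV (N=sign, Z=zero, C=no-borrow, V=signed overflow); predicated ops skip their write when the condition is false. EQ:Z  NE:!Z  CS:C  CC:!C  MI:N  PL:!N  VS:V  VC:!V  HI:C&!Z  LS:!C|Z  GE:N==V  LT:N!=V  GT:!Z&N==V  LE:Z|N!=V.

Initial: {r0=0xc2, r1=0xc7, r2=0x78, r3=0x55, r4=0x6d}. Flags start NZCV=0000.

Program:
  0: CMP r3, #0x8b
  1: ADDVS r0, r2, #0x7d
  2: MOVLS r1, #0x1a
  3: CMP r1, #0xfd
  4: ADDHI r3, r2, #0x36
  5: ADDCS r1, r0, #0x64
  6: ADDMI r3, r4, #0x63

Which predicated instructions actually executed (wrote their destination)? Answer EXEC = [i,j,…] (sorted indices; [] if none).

[0] flags=1001 → (cmp)
[1] flags=1001 VS?T → r0=0xf5
[2] flags=1001 LS?T → r1=0x1a
[3] flags=0000 → (cmp)
[4] flags=0000 HI?F → skip
[5] flags=0000 CS?F → skip
[6] flags=0000 MI?F → skip

EXEC = [1,2]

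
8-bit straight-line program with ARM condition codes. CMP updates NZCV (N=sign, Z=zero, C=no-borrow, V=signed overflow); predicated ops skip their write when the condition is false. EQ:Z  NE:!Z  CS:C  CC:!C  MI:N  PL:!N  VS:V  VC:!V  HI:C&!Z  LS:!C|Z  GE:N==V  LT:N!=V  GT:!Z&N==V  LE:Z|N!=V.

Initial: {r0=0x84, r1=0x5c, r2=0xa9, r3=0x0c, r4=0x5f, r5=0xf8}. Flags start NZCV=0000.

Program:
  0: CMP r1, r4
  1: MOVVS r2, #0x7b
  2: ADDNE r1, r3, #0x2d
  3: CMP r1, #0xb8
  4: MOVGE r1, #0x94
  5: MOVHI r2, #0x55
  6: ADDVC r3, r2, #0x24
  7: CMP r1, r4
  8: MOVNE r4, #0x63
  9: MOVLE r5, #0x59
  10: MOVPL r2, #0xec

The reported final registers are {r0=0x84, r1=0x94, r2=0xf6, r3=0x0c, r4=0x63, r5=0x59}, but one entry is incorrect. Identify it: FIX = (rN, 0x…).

FIX = (r2, 0xec)

[0] flags=1000 → (cmp)
[1] flags=1000 VS?F → skip
[2] flags=1000 NE?T → r1=0x39
[3] flags=1001 → (cmp)
[4] flags=1001 GE?T → r1=0x94
[5] flags=1001 HI?F → skip
[6] flags=1001 VC?F → skip
[7] flags=0011 → (cmp)
[8] flags=0011 NE?T → r4=0x63
[9] flags=0011 LE?T → r5=0x59
[10] flags=0011 PL?T → r2=0xec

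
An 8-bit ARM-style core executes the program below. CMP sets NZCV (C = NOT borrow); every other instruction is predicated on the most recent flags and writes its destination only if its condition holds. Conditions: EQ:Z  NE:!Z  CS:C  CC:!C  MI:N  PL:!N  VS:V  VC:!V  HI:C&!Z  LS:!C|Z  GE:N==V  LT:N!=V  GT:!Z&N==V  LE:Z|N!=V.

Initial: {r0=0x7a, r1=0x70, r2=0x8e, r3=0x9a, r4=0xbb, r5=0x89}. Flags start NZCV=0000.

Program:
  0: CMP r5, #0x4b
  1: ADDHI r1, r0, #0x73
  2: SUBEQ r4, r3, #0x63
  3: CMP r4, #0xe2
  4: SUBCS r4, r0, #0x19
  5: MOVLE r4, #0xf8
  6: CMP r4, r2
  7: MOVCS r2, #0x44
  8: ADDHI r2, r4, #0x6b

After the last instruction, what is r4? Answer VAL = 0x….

VAL = 0xf8

[0] flags=0011 → (cmp)
[1] flags=0011 HI?T → r1=0xed
[2] flags=0011 EQ?F → skip
[3] flags=1000 → (cmp)
[4] flags=1000 CS?F → skip
[5] flags=1000 LE?T → r4=0xf8
[6] flags=0010 → (cmp)
[7] flags=0010 CS?T → r2=0x44
[8] flags=0010 HI?T → r2=0x63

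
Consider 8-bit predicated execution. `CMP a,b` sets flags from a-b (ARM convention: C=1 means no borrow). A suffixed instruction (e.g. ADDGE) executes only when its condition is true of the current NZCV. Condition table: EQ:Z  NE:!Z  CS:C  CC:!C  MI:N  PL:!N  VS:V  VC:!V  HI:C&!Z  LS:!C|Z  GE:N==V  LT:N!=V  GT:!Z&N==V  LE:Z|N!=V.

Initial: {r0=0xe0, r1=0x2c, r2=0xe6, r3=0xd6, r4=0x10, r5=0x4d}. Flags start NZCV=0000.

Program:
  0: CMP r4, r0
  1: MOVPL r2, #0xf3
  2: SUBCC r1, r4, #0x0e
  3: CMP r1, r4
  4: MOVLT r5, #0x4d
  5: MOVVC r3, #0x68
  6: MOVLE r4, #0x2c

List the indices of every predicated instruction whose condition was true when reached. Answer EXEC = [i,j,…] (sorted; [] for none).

[0] flags=0000 → (cmp)
[1] flags=0000 PL?T → r2=0xf3
[2] flags=0000 CC?T → r1=0x02
[3] flags=1000 → (cmp)
[4] flags=1000 LT?T → r5=0x4d
[5] flags=1000 VC?T → r3=0x68
[6] flags=1000 LE?T → r4=0x2c

EXEC = [1,2,4,5,6]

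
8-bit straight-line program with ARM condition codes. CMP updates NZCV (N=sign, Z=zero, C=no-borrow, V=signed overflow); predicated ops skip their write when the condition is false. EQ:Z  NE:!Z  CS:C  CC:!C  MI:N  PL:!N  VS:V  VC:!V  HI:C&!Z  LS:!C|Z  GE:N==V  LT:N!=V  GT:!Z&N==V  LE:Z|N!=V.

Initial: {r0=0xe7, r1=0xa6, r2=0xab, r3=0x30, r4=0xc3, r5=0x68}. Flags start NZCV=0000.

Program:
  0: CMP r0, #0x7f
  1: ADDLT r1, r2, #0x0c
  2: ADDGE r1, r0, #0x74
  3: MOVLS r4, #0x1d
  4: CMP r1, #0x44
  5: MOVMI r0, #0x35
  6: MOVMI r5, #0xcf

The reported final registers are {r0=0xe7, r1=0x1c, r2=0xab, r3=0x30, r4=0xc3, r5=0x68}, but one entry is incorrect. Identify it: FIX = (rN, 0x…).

FIX = (r1, 0xb7)

[0] flags=0011 → (cmp)
[1] flags=0011 LT?T → r1=0xb7
[2] flags=0011 GE?F → skip
[3] flags=0011 LS?F → skip
[4] flags=0011 → (cmp)
[5] flags=0011 MI?F → skip
[6] flags=0011 MI?F → skip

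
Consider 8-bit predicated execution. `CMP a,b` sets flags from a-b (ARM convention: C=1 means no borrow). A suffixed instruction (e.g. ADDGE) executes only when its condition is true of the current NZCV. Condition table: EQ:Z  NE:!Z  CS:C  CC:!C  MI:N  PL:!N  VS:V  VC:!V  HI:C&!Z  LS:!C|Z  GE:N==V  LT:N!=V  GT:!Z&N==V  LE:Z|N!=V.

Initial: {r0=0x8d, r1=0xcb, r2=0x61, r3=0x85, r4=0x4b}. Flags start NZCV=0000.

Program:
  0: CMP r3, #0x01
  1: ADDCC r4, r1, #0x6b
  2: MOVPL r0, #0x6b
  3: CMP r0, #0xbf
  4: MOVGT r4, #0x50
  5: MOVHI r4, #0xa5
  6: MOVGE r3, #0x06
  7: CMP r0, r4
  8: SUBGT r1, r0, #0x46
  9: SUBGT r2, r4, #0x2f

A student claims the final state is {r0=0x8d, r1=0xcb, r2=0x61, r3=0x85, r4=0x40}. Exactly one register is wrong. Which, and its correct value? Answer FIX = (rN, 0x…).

[0] flags=1010 → (cmp)
[1] flags=1010 CC?F → skip
[2] flags=1010 PL?F → skip
[3] flags=1000 → (cmp)
[4] flags=1000 GT?F → skip
[5] flags=1000 HI?F → skip
[6] flags=1000 GE?F → skip
[7] flags=0011 → (cmp)
[8] flags=0011 GT?F → skip
[9] flags=0011 GT?F → skip

FIX = (r4, 0x4b)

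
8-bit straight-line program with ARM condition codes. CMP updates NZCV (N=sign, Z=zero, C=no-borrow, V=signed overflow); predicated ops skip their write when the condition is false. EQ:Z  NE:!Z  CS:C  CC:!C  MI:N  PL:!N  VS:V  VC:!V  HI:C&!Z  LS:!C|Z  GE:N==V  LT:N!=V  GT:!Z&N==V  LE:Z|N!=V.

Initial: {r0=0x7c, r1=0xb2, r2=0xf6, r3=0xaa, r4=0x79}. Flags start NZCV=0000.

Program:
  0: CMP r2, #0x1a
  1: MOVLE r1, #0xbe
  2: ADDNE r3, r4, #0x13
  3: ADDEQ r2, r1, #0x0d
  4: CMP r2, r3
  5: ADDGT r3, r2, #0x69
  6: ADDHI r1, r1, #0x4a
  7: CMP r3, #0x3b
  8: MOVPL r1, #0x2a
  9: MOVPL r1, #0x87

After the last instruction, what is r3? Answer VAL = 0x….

VAL = 0x5f

[0] flags=1010 → (cmp)
[1] flags=1010 LE?T → r1=0xbe
[2] flags=1010 NE?T → r3=0x8c
[3] flags=1010 EQ?F → skip
[4] flags=0010 → (cmp)
[5] flags=0010 GT?T → r3=0x5f
[6] flags=0010 HI?T → r1=0x08
[7] flags=0010 → (cmp)
[8] flags=0010 PL?T → r1=0x2a
[9] flags=0010 PL?T → r1=0x87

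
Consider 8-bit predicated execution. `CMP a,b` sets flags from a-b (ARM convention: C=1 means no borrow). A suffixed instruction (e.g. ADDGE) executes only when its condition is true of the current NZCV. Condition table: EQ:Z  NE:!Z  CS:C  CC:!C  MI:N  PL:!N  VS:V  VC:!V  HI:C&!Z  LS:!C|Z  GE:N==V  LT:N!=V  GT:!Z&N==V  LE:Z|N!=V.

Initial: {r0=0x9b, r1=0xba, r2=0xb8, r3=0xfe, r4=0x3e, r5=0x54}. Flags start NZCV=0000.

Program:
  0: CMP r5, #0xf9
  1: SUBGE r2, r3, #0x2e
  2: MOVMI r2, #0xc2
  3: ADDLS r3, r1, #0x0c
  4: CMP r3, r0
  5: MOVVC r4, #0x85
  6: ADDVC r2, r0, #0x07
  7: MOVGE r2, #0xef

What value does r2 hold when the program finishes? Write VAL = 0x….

VAL = 0xef

[0] flags=0000 → (cmp)
[1] flags=0000 GE?T → r2=0xd0
[2] flags=0000 MI?F → skip
[3] flags=0000 LS?T → r3=0xc6
[4] flags=0010 → (cmp)
[5] flags=0010 VC?T → r4=0x85
[6] flags=0010 VC?T → r2=0xa2
[7] flags=0010 GE?T → r2=0xef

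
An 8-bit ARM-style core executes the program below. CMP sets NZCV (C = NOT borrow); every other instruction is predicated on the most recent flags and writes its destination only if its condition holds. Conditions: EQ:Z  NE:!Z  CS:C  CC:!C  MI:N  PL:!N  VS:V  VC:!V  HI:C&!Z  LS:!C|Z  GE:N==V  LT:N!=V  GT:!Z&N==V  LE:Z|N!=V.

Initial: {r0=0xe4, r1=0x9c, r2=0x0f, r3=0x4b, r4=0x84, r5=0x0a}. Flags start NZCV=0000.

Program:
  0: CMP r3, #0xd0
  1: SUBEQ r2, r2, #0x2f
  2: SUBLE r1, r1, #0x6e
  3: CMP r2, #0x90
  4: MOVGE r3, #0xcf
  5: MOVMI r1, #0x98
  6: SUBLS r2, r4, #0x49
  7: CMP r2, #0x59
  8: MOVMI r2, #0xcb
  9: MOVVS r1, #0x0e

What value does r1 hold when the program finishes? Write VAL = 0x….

[0] flags=0000 → (cmp)
[1] flags=0000 EQ?F → skip
[2] flags=0000 LE?F → skip
[3] flags=0000 → (cmp)
[4] flags=0000 GE?T → r3=0xcf
[5] flags=0000 MI?F → skip
[6] flags=0000 LS?T → r2=0x3b
[7] flags=1000 → (cmp)
[8] flags=1000 MI?T → r2=0xcb
[9] flags=1000 VS?F → skip

VAL = 0x9c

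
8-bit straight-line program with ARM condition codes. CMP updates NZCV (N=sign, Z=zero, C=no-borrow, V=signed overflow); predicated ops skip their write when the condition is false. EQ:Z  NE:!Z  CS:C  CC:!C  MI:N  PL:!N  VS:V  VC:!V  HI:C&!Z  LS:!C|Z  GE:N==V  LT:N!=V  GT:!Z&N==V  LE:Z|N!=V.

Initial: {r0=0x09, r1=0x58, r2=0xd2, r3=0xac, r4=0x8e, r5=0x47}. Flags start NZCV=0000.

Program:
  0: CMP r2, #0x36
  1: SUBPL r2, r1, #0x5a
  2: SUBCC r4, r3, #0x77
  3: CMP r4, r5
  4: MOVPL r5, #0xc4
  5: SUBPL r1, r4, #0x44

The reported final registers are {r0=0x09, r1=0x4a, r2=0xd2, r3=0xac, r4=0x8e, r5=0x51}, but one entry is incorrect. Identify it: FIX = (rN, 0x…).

FIX = (r5, 0xc4)

[0] flags=1010 → (cmp)
[1] flags=1010 PL?F → skip
[2] flags=1010 CC?F → skip
[3] flags=0011 → (cmp)
[4] flags=0011 PL?T → r5=0xc4
[5] flags=0011 PL?T → r1=0x4a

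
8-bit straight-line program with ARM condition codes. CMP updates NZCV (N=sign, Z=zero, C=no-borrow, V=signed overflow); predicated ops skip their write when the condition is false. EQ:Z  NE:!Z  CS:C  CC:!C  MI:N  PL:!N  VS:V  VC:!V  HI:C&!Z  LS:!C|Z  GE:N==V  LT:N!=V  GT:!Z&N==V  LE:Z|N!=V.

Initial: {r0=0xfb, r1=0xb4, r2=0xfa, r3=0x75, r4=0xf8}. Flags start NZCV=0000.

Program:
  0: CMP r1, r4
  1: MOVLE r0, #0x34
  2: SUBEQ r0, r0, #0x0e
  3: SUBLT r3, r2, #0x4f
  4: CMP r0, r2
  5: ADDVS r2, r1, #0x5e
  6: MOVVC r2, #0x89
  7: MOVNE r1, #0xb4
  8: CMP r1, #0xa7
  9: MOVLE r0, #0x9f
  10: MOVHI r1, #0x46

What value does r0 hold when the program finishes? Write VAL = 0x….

VAL = 0x34

[0] flags=1000 → (cmp)
[1] flags=1000 LE?T → r0=0x34
[2] flags=1000 EQ?F → skip
[3] flags=1000 LT?T → r3=0xab
[4] flags=0000 → (cmp)
[5] flags=0000 VS?F → skip
[6] flags=0000 VC?T → r2=0x89
[7] flags=0000 NE?T → r1=0xb4
[8] flags=0010 → (cmp)
[9] flags=0010 LE?F → skip
[10] flags=0010 HI?T → r1=0x46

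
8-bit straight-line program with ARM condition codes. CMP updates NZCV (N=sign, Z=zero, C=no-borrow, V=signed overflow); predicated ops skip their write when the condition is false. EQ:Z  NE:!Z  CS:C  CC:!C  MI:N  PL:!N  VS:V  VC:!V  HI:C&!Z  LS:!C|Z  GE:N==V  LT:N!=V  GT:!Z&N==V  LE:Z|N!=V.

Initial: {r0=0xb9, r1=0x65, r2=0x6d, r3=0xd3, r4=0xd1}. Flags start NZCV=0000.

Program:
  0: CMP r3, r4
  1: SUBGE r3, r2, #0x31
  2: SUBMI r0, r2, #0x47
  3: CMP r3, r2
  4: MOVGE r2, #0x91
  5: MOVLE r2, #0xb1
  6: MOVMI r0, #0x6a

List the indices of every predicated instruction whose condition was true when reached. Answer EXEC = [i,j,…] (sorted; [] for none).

EXEC = [1,5,6]

[0] flags=0010 → (cmp)
[1] flags=0010 GE?T → r3=0x3c
[2] flags=0010 MI?F → skip
[3] flags=1000 → (cmp)
[4] flags=1000 GE?F → skip
[5] flags=1000 LE?T → r2=0xb1
[6] flags=1000 MI?T → r0=0x6a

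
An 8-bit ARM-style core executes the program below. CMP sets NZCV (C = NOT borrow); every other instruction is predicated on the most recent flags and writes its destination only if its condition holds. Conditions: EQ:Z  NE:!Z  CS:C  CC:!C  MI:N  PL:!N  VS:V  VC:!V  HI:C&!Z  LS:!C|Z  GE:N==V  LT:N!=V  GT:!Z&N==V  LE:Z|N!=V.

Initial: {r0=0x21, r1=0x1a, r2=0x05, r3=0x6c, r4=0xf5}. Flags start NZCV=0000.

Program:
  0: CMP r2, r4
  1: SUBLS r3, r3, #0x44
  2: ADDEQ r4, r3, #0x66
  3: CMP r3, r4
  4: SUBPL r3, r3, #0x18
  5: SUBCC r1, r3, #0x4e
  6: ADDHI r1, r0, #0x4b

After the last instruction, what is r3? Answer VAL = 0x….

VAL = 0x10

0: ✓ CMP  NZCV=0000
1: ✓ SUBLS  r3←0x28
2: · ADDEQ
3: ✓ CMP  NZCV=0000
4: ✓ SUBPL  r3←0x10
5: ✓ SUBCC  r1←0xc2
6: · ADDHI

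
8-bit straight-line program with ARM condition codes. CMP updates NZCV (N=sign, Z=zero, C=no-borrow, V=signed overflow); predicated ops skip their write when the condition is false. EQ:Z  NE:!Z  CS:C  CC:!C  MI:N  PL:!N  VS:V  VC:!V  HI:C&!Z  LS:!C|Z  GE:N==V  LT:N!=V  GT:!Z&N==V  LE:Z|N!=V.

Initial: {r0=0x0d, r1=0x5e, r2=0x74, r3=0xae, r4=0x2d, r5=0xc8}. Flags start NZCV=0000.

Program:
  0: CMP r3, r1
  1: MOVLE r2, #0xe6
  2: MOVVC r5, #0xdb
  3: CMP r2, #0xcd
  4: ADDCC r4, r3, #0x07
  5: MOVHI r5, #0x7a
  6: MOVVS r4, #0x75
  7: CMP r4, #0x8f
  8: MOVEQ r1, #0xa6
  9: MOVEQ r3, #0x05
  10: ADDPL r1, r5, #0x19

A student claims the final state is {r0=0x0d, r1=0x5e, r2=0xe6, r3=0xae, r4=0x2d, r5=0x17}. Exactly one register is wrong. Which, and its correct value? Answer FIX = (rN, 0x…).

[0] flags=0011 → (cmp)
[1] flags=0011 LE?T → r2=0xe6
[2] flags=0011 VC?F → skip
[3] flags=0010 → (cmp)
[4] flags=0010 CC?F → skip
[5] flags=0010 HI?T → r5=0x7a
[6] flags=0010 VS?F → skip
[7] flags=1001 → (cmp)
[8] flags=1001 EQ?F → skip
[9] flags=1001 EQ?F → skip
[10] flags=1001 PL?F → skip

FIX = (r5, 0x7a)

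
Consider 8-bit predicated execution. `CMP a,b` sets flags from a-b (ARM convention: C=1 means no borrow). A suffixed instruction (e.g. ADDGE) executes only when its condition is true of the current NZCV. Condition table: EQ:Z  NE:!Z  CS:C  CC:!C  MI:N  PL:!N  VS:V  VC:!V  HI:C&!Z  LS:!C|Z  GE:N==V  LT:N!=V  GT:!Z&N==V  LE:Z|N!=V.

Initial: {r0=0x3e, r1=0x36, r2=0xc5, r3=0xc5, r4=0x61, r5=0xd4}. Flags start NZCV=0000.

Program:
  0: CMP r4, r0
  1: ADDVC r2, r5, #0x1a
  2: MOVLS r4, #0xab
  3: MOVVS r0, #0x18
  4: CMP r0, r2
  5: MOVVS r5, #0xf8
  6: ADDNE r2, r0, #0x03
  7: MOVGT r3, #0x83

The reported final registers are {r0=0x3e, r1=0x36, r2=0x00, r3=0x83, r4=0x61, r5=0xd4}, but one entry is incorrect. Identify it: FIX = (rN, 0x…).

[0] flags=0010 → (cmp)
[1] flags=0010 VC?T → r2=0xee
[2] flags=0010 LS?F → skip
[3] flags=0010 VS?F → skip
[4] flags=0000 → (cmp)
[5] flags=0000 VS?F → skip
[6] flags=0000 NE?T → r2=0x41
[7] flags=0000 GT?T → r3=0x83

FIX = (r2, 0x41)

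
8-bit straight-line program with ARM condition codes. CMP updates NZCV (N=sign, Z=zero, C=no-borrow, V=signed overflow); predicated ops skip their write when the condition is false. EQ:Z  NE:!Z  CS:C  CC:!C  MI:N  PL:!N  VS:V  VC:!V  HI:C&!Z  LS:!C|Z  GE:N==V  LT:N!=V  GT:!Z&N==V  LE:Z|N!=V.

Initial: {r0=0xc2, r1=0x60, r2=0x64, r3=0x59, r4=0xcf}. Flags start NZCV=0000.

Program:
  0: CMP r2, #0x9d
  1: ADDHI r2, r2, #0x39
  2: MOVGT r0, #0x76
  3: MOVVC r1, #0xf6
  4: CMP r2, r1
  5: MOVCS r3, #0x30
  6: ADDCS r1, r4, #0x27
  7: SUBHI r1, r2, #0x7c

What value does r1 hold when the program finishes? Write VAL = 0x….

VAL = 0xe8

0: ✓ CMP  NZCV=1001
1: · ADDHI
2: ✓ MOVGT  r0←0x76
3: · MOVVC
4: ✓ CMP  NZCV=0010
5: ✓ MOVCS  r3←0x30
6: ✓ ADDCS  r1←0xf6
7: ✓ SUBHI  r1←0xe8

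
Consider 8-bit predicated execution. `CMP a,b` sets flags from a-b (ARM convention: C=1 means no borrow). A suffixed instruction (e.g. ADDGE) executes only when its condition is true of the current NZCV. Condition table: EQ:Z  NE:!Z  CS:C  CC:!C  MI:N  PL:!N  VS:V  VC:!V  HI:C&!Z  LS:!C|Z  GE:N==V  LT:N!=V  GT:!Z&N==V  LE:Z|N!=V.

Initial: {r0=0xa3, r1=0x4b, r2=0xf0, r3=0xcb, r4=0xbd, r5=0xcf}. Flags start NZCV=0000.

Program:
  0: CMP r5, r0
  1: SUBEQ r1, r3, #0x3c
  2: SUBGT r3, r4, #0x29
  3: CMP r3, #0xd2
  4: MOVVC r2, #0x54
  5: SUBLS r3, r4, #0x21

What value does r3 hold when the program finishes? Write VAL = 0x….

VAL = 0x9c

[0] flags=0010 → (cmp)
[1] flags=0010 EQ?F → skip
[2] flags=0010 GT?T → r3=0x94
[3] flags=1000 → (cmp)
[4] flags=1000 VC?T → r2=0x54
[5] flags=1000 LS?T → r3=0x9c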